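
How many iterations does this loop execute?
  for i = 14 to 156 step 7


The loop variable i takes values starting at 14 and increments by 7 each iteration.
Sequence: i = 14, 21, 28, 35, 42, 49, 56, 63, 70, ...
The upper bound 156 is inclusive, so the count is floor((last - first) / step) + 1:
floor((156 - 14) / 7) + 1 = floor(142/7) + 1 = 20 + 1 = 21


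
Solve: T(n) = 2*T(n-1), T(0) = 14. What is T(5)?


Unrolling:
T(5) = 2*T(4) = 2^2*T(3) = ... = 2^5*T(0)
= 2^5 * 14
= 32 * 14 = 448


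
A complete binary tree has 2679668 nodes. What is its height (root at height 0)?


In a complete binary tree, level k holds nodes 2^k .. 2^(k+1)-1 (1-indexed).
Height = floor(log2(n)) = floor(log2(2679668)) = 21
Check: 2^21 = 2097152 <= 2679668 < 4194304 = 2^22


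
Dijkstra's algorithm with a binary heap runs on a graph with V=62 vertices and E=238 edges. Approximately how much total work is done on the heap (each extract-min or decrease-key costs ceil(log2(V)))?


Dijkstra with a binary heap: each vertex is extracted once, each edge may relax once.
Each heap operation costs O(log V).
V + E = 62 + 238 = 300
ceil(log2(62)) = 6 (since 2^5 = 32 < 62 <= 64 = 2^6)
Total heap work = (V+E) * ceil(log2(V)) = 300 * 6 = 1800


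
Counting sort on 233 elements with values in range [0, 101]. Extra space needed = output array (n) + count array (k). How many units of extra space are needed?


Output array size: 233 (to store sorted result)
Count array size: 102 (one slot per possible value, range 0 to 101)
Total extra space = 233 + 102 = 335


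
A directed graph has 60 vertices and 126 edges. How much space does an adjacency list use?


Adjacency list: one list head per vertex + one entry per edge
Vertex heads: 60
Edge entries: 126
Total = 60 + 126 = 186


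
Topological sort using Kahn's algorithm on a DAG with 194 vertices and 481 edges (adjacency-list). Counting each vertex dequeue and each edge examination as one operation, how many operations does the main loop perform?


Kahn's algorithm:
  1. Compute in-degrees: O(V + E)
  2. Process queue: each vertex dequeued once (O(V))
     each edge examined once (O(E))
Total = V + E = 194 + 481 = 675


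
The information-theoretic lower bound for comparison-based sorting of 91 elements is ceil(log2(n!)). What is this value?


A binary decision tree of height h has at most 2^h leaves and needs at least n! of them, so h >= ceil(log2(n!)).
91! is far too large to multiply out, so use Stirling's series:
  ln(n!) ~ n ln n - n + (1/2) ln(2 pi n) + 1/(12n)  (error below 1/(360 n^3), negligible here)
  ln(91) = 4.5108595
  n ln n = 91 * 4.5108595 = 410.4882
  (1/2) ln(2 pi * 91) = (1/2) ln(571.7699) = 3.1744
  1/(12*91) = 0.0009
  ln(91!) ~ 410.4882 - 91 + 3.1744 + 0.0009 = 322.6635
Convert to base 2: log2(91!) = 322.6635 / ln 2 = 322.6635 / 0.69314718 = 465.5050
ceil(465.5050) = 466


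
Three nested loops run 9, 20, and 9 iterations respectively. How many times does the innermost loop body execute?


Loop 1 (outermost): 9 iterations
Loop 2 (middle): 20 iterations per outer
Loop 3 (innermost): 9 iterations per middle
Total = 9 * 20 * 9 = 1620


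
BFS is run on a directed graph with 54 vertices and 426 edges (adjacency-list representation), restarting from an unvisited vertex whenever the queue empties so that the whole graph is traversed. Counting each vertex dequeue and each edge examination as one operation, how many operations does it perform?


A full BFS traversal dequeues each vertex exactly once and examines each directed edge exactly once.
V = 54 (vertex processing cost)
E = 426 (edge examination cost)
Total operations proportional to V + E = 54 + 426 = 480


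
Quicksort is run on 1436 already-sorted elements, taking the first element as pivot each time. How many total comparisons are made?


Sum of comparisons per partition:
1435 + 1434 + ... + 1 + 0
= 1436 * (1436 - 1) / 2
= 1436 * 1435 / 2
= 1030330


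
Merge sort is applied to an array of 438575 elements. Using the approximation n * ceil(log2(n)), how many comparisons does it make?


Merge sort divides the array into halves recursively.
Number of levels = ceil(log2(438575)) = 19
At each level, approximately n = 438575 comparisons are needed for merging.
Total comparisons ~ n * ceil(log2(n)) = 438575 * 19 = 8332925


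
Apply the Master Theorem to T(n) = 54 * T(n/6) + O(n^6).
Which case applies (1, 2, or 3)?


The Master Theorem: T(n) = a*T(n/b) + O(n^c)
  a = 54, b = 6, c = 6
log_b(a) = log_6(54) ~ 2.226
Compare b^c with a: 6^6 = 46656 > 54, so c > log_b(a).
Since c > log_b(a), Case 3 applies.
T(n) = O(n^6)
Master Theorem case = 3


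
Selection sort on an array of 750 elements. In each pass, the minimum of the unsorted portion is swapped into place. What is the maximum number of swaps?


Selection sort performs one swap per pass:
  Pass 1: find min in positions 0 to 749, swap with position 0
  Pass 2: find min in positions 1 to 749, swap with position 1
  Pass 3: find min in positions 2 to 749, swap with position 2
  Pass 4: find min in positions 3 to 749, swap with position 3
  Pass 5: find min in positions 4 to 749, swap with position 4
  ... (744 more passes)
Total passes (and swaps) = n - 1 = 750 - 1 = 749


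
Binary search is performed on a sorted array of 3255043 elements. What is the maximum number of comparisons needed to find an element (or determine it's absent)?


Binary search halves the search space each comparison:
  Step 1: search space = 3255043 -> 1627521
  Step 2: search space = 1627521 -> 813760
  Step 3: search space = 813760 -> 406880
  Step 4: search space = 406880 -> 203440
  Step 5: search space = 203440 -> 101720
  Step 6: search space = 101720 -> 50860
  Step 7: search space = 50860 -> 25430
  Step 8: search space = 25430 -> 12715
  Step 9: search space = 12715 -> 6357
  Step 10: search space = 6357 -> 3178
  Step 11: search space = 3178 -> 1589
  Step 12: search space = 1589 -> 794
  Step 13: search space = 794 -> 397
  Step 14: search space = 397 -> 198
  Step 15: search space = 198 -> 99
  Step 16: search space = 99 -> 49
  Step 17: search space = 49 -> 24
  Step 18: search space = 24 -> 12
  Step 19: search space = 12 -> 6
  Step 20: search space = 6 -> 3
  Step 21: search space = 3 -> 1
  Step 22: search space = 1 (final check)
Maximum comparisons = floor(log2(3255043)) + 1 = 21 + 1 = 22


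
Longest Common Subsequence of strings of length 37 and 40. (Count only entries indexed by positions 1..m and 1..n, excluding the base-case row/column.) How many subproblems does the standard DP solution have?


DP table indexed by positions in both strings.
First string: 37 positions
Second string: 40 positions
Total = 37 * 40 = 1480


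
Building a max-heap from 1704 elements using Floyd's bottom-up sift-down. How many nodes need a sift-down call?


In a heap of 1704 elements (0-indexed array):
  Last element index: 1703
  Parent of last element: floor((1703 - 1) / 2) = 851
  Internal nodes: indices 0 to 851
  Count = floor(1704/2) = 852


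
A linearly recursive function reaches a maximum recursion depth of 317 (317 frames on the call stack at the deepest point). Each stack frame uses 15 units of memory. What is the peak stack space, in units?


Maximum recursion depth = 317 frames
Memory per frame = 15 units
Total stack space = depth * frame_size
= 317 * 15 = 4755


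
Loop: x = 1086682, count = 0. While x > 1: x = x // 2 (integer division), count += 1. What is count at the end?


The variable x halves each step:
x = 1086682 -> 543341 -> 271670 -> 135835 -> 67917 -> 33958 -> 16979 -> 8489 -> 4244 -> 2122 -> 1061 -> 530 -> 265 -> 132 -> 66 -> 33 -> 16 -> 8 -> 4 -> 2 -> 1
Number of halvings = floor(log2(1086682)) = 20


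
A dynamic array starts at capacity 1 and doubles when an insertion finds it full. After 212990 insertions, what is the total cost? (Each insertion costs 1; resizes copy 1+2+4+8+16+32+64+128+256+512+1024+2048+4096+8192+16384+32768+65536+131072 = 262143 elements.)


Insertion cost: 212990 (one per element)
Resizes occur just before inserting elements 2, 3, 5, 9, ...
Elements copied at each resize: 1 + 2 + 4 + 8 + 16 + 32 + 64 + 128 + 256 + 512 + 1024 + 2048 + 4096 + 8192 + 16384 + 32768 + 65536 + 131072
Sum of copies = 262143 (geometric series: 2^k - 1)
Total = 212990 + 262143 = 475133


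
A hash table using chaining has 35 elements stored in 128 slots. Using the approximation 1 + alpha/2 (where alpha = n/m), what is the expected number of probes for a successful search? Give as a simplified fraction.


Load factor alpha = n/m = 35/128
Expected probes = 1 + alpha/2 = 1 + 35/(2*128)
= 1 + 35/256
= 256/256 + 35/256
= 291/256


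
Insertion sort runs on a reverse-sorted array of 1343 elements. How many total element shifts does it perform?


Sum of shifts = 1 + 2 + 3 + ... + 1342
= 1343 * 1342 / 2
= 1802306 / 2
= 901153


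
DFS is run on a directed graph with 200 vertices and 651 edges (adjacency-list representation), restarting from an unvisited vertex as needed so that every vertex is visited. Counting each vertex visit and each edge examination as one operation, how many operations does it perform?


A full DFS traversal processes each vertex exactly once (push/pop on stack).
Each directed edge is examined once.
V = 200, E = 651
V + E = 851


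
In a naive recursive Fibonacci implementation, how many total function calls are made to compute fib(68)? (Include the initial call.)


Let C(m) = total calls to evaluate fib(m). Then C(0)=C(1)=1, and
C(m) = 1 + C(m-1) + C(m-2) for m >= 2.
Build the table (each entry = 1 + previous two):
  C(0) = 1
  C(1) = 1
  C(2) = 1 + 1 + 1 = 3
  C(3) = 1 + 3 + 1 = 5
  C(4) = 1 + 5 + 3 = 9
  C(5) = 1 + 9 + 5 = 15
  C(6) = 1 + 15 + 9 = 25
  C(7) = 1 + 25 + 15 = 41
  C(8) = 1 + 41 + 25 = 67
  C(9) = 1 + 67 + 41 = 109
  C(10) = 1 + 109 + 67 = 177
  C(11) = 1 + 177 + 109 = 287
  C(12) = 1 + 287 + 177 = 465
  C(13) = 1 + 465 + 287 = 753
  C(14) = 1 + 753 + 465 = 1219
  C(15) = 1 + 1219 + 753 = 1973
  C(16) = 1 + 1973 + 1219 = 3193
  C(17) = 1 + 3193 + 1973 = 5167
  C(18) = 1 + 5167 + 3193 = 8361
  C(19) = 1 + 8361 + 5167 = 13529
  C(20) = 1 + 13529 + 8361 = 21891
  C(21) = 1 + 21891 + 13529 = 35421
  C(22) = 1 + 35421 + 21891 = 57313
  C(23) = 1 + 57313 + 35421 = 92735
  C(24) = 1 + 92735 + 57313 = 150049
  C(25) = 1 + 150049 + 92735 = 242785
  C(26) = 1 + 242785 + 150049 = 392835
  C(27) = 1 + 392835 + 242785 = 635621
  C(28) = 1 + 635621 + 392835 = 1028457
  C(29) = 1 + 1028457 + 635621 = 1664079
  C(30) = 1 + 1664079 + 1028457 = 2692537
  C(31) = 1 + 2692537 + 1664079 = 4356617
  C(32) = 1 + 4356617 + 2692537 = 7049155
  C(33) = 1 + 7049155 + 4356617 = 11405773
  C(34) = 1 + 11405773 + 7049155 = 18454929
  C(35) = 1 + 18454929 + 11405773 = 29860703
  C(36) = 1 + 29860703 + 18454929 = 48315633
  C(37) = 1 + 48315633 + 29860703 = 78176337
  C(38) = 1 + 78176337 + 48315633 = 126491971
  C(39) = 1 + 126491971 + 78176337 = 204668309
  C(40) = 1 + 204668309 + 126491971 = 331160281
  C(41) = 1 + 331160281 + 204668309 = 535828591
  C(42) = 1 + 535828591 + 331160281 = 866988873
  C(43) = 1 + 866988873 + 535828591 = 1402817465
  C(44) = 1 + 1402817465 + 866988873 = 2269806339
  C(45) = 1 + 2269806339 + 1402817465 = 3672623805
  C(46) = 1 + 3672623805 + 2269806339 = 5942430145
  C(47) = 1 + 5942430145 + 3672623805 = 9615053951
  C(48) = 1 + 9615053951 + 5942430145 = 15557484097
  C(49) = 1 + 15557484097 + 9615053951 = 25172538049
  C(50) = 1 + 25172538049 + 15557484097 = 40730022147
  C(51) = 1 + 40730022147 + 25172538049 = 65902560197
  C(52) = 1 + 65902560197 + 40730022147 = 106632582345
  C(53) = 1 + 106632582345 + 65902560197 = 172535142543
  C(54) = 1 + 172535142543 + 106632582345 = 279167724889
  C(55) = 1 + 279167724889 + 172535142543 = 451702867433
  C(56) = 1 + 451702867433 + 279167724889 = 730870592323
  C(57) = 1 + 730870592323 + 451702867433 = 1182573459757
  C(58) = 1 + 1182573459757 + 730870592323 = 1913444052081
  C(59) = 1 + 1913444052081 + 1182573459757 = 3096017511839
  C(60) = 1 + 3096017511839 + 1913444052081 = 5009461563921
  C(61) = 1 + 5009461563921 + 3096017511839 = 8105479075761
  C(62) = 1 + 8105479075761 + 5009461563921 = 13114940639683
  C(63) = 1 + 13114940639683 + 8105479075761 = 21220419715445
  C(64) = 1 + 21220419715445 + 13114940639683 = 34335360355129
  C(65) = 1 + 34335360355129 + 21220419715445 = 55555780070575
  C(66) = 1 + 55555780070575 + 34335360355129 = 89891140425705
  C(67) = 1 + 89891140425705 + 55555780070575 = 145446920496281
  C(68) = 1 + 145446920496281 + 89891140425705 = 235338060921987
Total calls for fib(68) = 235338060921987


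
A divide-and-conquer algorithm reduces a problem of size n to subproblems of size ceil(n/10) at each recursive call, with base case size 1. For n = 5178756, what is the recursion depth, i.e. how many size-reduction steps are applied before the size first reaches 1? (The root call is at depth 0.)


Each step divides the size by 10 (rounding up); after k steps the size is ceil(n/10^k), which equals 1 exactly when 10^k >= n.
So the depth is the smallest k with 10^k >= 5178756, i.e. ceil(log_10(5178756)).
10^6 = 1000000 < 5178756 <= 10000000 = 10^7
Recursion depth = 7


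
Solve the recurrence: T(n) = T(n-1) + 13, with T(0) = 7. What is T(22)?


Unrolling the recurrence:
T(22) = T(21) + 13
       = T(20) + 13 + 13
       = T(19) + 13*3
       ...
       = T(0) + 13*22
       = 7 + 286 = 293


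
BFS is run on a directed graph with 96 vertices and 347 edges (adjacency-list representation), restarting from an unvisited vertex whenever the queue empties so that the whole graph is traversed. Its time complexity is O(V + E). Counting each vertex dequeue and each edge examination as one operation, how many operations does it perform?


A full BFS traversal dequeues each vertex exactly once and examines each directed edge exactly once.
V = 96 (vertex processing cost)
E = 347 (edge examination cost)
Total operations proportional to V + E = 96 + 347 = 443


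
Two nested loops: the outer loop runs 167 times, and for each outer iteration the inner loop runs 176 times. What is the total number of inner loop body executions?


Outer loop: 167 iterations
Inner loop: 176 iterations per outer iteration
Total = 167 * 176 = 29392


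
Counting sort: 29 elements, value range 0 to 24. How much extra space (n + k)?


n = 29 (output array)
k = 25 (count array for 25 distinct values)
Extra space = 29 + 25 = 54


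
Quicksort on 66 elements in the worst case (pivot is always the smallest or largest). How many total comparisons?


In the worst case, each partition step picks the worst pivot:
  Partition 1: 65 comparisons (n-1 elements to compare)
  Partition 2: 64 comparisons
  Partition 3: 63 comparisons
  Partition 4: 62 comparisons
  Partition 5: 61 comparisons
  ...
  Last partition: 0 comparisons
Total = (n-1) + (n-2) + ... + 1 + 0 = n*(n-1)/2
= 66*65/2 = 2145


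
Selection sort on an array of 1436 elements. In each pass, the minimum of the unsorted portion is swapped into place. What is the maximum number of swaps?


Selection sort performs one swap per pass:
  Pass 1: find min in positions 0 to 1435, swap with position 0
  Pass 2: find min in positions 1 to 1435, swap with position 1
  Pass 3: find min in positions 2 to 1435, swap with position 2
  Pass 4: find min in positions 3 to 1435, swap with position 3
  Pass 5: find min in positions 4 to 1435, swap with position 4
  ... (1430 more passes)
Total passes (and swaps) = n - 1 = 1436 - 1 = 1435


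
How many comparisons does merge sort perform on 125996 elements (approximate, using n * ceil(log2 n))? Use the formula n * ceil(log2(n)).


Recursion depth: ceil(log2(125996)) = 17
Each recursion level merges n = 125996 elements
Total = 125996 * 17 = 2141932


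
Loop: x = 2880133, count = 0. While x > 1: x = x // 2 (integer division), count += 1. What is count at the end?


The variable x halves each step:
x = 2880133 -> 1440066 -> 720033 -> 360016 -> 180008 -> 90004 -> 45002 -> 22501 -> 11250 -> 5625 -> 2812 -> 1406 -> 703 -> 351 -> 175 -> 87 -> 43 -> 21 -> 10 -> 5 -> 2 -> 1
Number of halvings = floor(log2(2880133)) = 21


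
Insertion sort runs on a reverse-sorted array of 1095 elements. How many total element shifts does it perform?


Sum of shifts = 1 + 2 + 3 + ... + 1094
= 1095 * 1094 / 2
= 1197930 / 2
= 598965


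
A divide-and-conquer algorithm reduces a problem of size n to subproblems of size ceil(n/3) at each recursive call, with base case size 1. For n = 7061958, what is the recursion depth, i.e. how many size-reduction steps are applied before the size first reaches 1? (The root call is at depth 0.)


Each step divides the size by 3 (rounding up); after k steps the size is ceil(n/3^k), which equals 1 exactly when 3^k >= n.
So the depth is the smallest k with 3^k >= 7061958, i.e. ceil(log_3(7061958)).
3^14 = 4782969 < 7061958 <= 14348907 = 3^15
Recursion depth = 15


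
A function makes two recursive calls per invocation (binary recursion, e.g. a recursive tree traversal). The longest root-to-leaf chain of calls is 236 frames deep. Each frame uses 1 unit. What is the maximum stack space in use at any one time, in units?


Binary recursion: the two calls run one after the other, so only one root-to-leaf chain of frames is on the stack at a time.
Maximum depth (longest chain) = 236 frames
Each frame = 1 unit
Max stack space = 236 * 1 = 236


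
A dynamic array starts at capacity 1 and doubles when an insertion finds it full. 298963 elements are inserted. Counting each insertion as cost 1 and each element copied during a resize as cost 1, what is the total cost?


n = 298963
Insertion costs: 298963
Resizes copy 1, 2, 4, ... up to the largest power of 2 that is <= n-1 = 298962, i.e. 262144.
Copy costs = 1 + 2 + 4 + 8 + 16 + 32 + 64 + 128 + 256 + 512 + 1024 + 2048 + 4096 + 8192 + 16384 + 32768 + 65536 + 131072 + 262144 = 524287
Total = 298963 + 524287 = 823250


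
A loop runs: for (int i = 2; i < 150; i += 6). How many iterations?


Loop starts at i = 2, increments by 6, stops when i >= 150.
Number of iterations = ceil((150 - 2) / 6)
= ceil(148 / 6)
= 25


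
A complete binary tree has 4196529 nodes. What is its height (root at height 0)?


In a complete binary tree, level k holds nodes 2^k .. 2^(k+1)-1 (1-indexed).
Height = floor(log2(n)) = floor(log2(4196529)) = 22
Check: 2^22 = 4194304 <= 4196529 < 8388608 = 2^23


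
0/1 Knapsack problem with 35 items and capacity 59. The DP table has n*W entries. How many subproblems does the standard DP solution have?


The DP table is indexed by (item, capacity).
Rows: 35 items
Columns: 59 capacity values (1 to W)
Total subproblems = 35 * 59 = 2065


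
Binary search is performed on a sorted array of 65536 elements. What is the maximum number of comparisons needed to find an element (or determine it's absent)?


Binary search halves the search space each comparison:
  Step 1: search space = 65536 -> 32768
  Step 2: search space = 32768 -> 16384
  Step 3: search space = 16384 -> 8192
  Step 4: search space = 8192 -> 4096
  Step 5: search space = 4096 -> 2048
  Step 6: search space = 2048 -> 1024
  Step 7: search space = 1024 -> 512
  Step 8: search space = 512 -> 256
  Step 9: search space = 256 -> 128
  Step 10: search space = 128 -> 64
  Step 11: search space = 64 -> 32
  Step 12: search space = 32 -> 16
  Step 13: search space = 16 -> 8
  Step 14: search space = 8 -> 4
  Step 15: search space = 4 -> 2
  Step 16: search space = 2 -> 1
  Step 17: search space = 1 (final check)
Maximum comparisons = floor(log2(65536)) + 1 = 16 + 1 = 17


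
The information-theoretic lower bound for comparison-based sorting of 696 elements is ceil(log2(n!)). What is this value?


A binary decision tree of height h has at most 2^h leaves and needs at least n! of them, so h >= ceil(log2(n!)).
696! is far too large to multiply out, so use Stirling's series:
  ln(n!) ~ n ln n - n + (1/2) ln(2 pi n) + 1/(12n)  (error below 1/(360 n^3), negligible here)
  ln(696) = 6.5453497
  n ln n = 696 * 6.5453497 = 4555.5634
  (1/2) ln(2 pi * 696) = (1/2) ln(4373.0970) = 4.1916
  1/(12*696) = 0.0001
  ln(696!) ~ 4555.5634 - 696 + 4.1916 + 0.0001 = 3863.7551
Convert to base 2: log2(696!) = 3863.7551 / ln 2 = 3863.7551 / 0.69314718 = 5574.2203
ceil(5574.2203) = 5575


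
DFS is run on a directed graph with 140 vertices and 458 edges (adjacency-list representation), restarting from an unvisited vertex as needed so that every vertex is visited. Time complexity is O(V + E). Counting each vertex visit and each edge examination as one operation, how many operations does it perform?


A full DFS traversal processes each vertex exactly once (push/pop on stack).
Each directed edge is examined once.
V = 140, E = 458
V + E = 598


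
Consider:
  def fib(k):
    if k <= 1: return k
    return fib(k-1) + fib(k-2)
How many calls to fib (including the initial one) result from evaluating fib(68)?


Let C(m) = total calls to evaluate fib(m). Then C(0)=C(1)=1, and
C(m) = 1 + C(m-1) + C(m-2) for m >= 2.
Build the table (each entry = 1 + previous two):
  C(0) = 1
  C(1) = 1
  C(2) = 1 + 1 + 1 = 3
  C(3) = 1 + 3 + 1 = 5
  C(4) = 1 + 5 + 3 = 9
  C(5) = 1 + 9 + 5 = 15
  C(6) = 1 + 15 + 9 = 25
  C(7) = 1 + 25 + 15 = 41
  C(8) = 1 + 41 + 25 = 67
  C(9) = 1 + 67 + 41 = 109
  C(10) = 1 + 109 + 67 = 177
  C(11) = 1 + 177 + 109 = 287
  C(12) = 1 + 287 + 177 = 465
  C(13) = 1 + 465 + 287 = 753
  C(14) = 1 + 753 + 465 = 1219
  C(15) = 1 + 1219 + 753 = 1973
  C(16) = 1 + 1973 + 1219 = 3193
  C(17) = 1 + 3193 + 1973 = 5167
  C(18) = 1 + 5167 + 3193 = 8361
  C(19) = 1 + 8361 + 5167 = 13529
  C(20) = 1 + 13529 + 8361 = 21891
  C(21) = 1 + 21891 + 13529 = 35421
  C(22) = 1 + 35421 + 21891 = 57313
  C(23) = 1 + 57313 + 35421 = 92735
  C(24) = 1 + 92735 + 57313 = 150049
  C(25) = 1 + 150049 + 92735 = 242785
  C(26) = 1 + 242785 + 150049 = 392835
  C(27) = 1 + 392835 + 242785 = 635621
  C(28) = 1 + 635621 + 392835 = 1028457
  C(29) = 1 + 1028457 + 635621 = 1664079
  C(30) = 1 + 1664079 + 1028457 = 2692537
  C(31) = 1 + 2692537 + 1664079 = 4356617
  C(32) = 1 + 4356617 + 2692537 = 7049155
  C(33) = 1 + 7049155 + 4356617 = 11405773
  C(34) = 1 + 11405773 + 7049155 = 18454929
  C(35) = 1 + 18454929 + 11405773 = 29860703
  C(36) = 1 + 29860703 + 18454929 = 48315633
  C(37) = 1 + 48315633 + 29860703 = 78176337
  C(38) = 1 + 78176337 + 48315633 = 126491971
  C(39) = 1 + 126491971 + 78176337 = 204668309
  C(40) = 1 + 204668309 + 126491971 = 331160281
  C(41) = 1 + 331160281 + 204668309 = 535828591
  C(42) = 1 + 535828591 + 331160281 = 866988873
  C(43) = 1 + 866988873 + 535828591 = 1402817465
  C(44) = 1 + 1402817465 + 866988873 = 2269806339
  C(45) = 1 + 2269806339 + 1402817465 = 3672623805
  C(46) = 1 + 3672623805 + 2269806339 = 5942430145
  C(47) = 1 + 5942430145 + 3672623805 = 9615053951
  C(48) = 1 + 9615053951 + 5942430145 = 15557484097
  C(49) = 1 + 15557484097 + 9615053951 = 25172538049
  C(50) = 1 + 25172538049 + 15557484097 = 40730022147
  C(51) = 1 + 40730022147 + 25172538049 = 65902560197
  C(52) = 1 + 65902560197 + 40730022147 = 106632582345
  C(53) = 1 + 106632582345 + 65902560197 = 172535142543
  C(54) = 1 + 172535142543 + 106632582345 = 279167724889
  C(55) = 1 + 279167724889 + 172535142543 = 451702867433
  C(56) = 1 + 451702867433 + 279167724889 = 730870592323
  C(57) = 1 + 730870592323 + 451702867433 = 1182573459757
  C(58) = 1 + 1182573459757 + 730870592323 = 1913444052081
  C(59) = 1 + 1913444052081 + 1182573459757 = 3096017511839
  C(60) = 1 + 3096017511839 + 1913444052081 = 5009461563921
  C(61) = 1 + 5009461563921 + 3096017511839 = 8105479075761
  C(62) = 1 + 8105479075761 + 5009461563921 = 13114940639683
  C(63) = 1 + 13114940639683 + 8105479075761 = 21220419715445
  C(64) = 1 + 21220419715445 + 13114940639683 = 34335360355129
  C(65) = 1 + 34335360355129 + 21220419715445 = 55555780070575
  C(66) = 1 + 55555780070575 + 34335360355129 = 89891140425705
  C(67) = 1 + 89891140425705 + 55555780070575 = 145446920496281
  C(68) = 1 + 145446920496281 + 89891140425705 = 235338060921987
Total calls for fib(68) = 235338060921987


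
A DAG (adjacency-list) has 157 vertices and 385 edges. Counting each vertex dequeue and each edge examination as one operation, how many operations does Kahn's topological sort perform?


V = 157 (vertex processing)
E = 385 (edge processing)
V + E = 157 + 385 = 542


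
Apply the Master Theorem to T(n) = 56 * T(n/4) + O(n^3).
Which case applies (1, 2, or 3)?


The Master Theorem: T(n) = a*T(n/b) + O(n^c)
  a = 56, b = 4, c = 3
log_b(a) = log_4(56) ~ 2.904
Compare b^c with a: 4^3 = 64 > 56, so c > log_b(a).
Since c > log_b(a), Case 3 applies.
T(n) = O(n^3)
Master Theorem case = 3


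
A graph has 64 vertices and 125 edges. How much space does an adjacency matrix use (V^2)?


Adjacency matrix: V x V grid of entries
Space = V^2 = 64^2 = 64 * 64 = 4096


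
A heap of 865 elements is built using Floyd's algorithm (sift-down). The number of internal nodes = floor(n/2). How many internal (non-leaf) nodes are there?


Leaf nodes occupy roughly half the array.
Sift-down is called for each internal node, starting from the last one.
Internal nodes = floor(n/2) = floor(865/2) = 432


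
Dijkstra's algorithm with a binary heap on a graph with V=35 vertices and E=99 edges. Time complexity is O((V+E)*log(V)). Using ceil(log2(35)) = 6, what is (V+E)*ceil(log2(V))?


Dijkstra with a binary heap: each vertex is extracted once, each edge may relax once.
Each heap operation costs O(log V).
V + E = 35 + 99 = 134
ceil(log2(35)) = 6 (since 2^5 = 32 < 35 <= 64 = 2^6)
Total heap work = (V+E) * ceil(log2(V)) = 134 * 6 = 804


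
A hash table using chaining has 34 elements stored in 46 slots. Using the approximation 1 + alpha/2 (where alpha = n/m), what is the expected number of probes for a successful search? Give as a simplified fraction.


Load factor alpha = n/m = 34/46
Expected probes = 1 + alpha/2 = 1 + 34/(2*46)
= 1 + 34/92
= 92/92 + 34/92
= 126/92
Simplify: 63/46


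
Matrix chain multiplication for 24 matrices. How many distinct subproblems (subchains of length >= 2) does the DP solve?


Subproblems are indexed by (i, j) where i < j.
Number of such pairs = n*(n-1)/2
= 24 * 23 / 2
= 276


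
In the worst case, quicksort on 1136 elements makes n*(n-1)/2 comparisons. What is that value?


Sum of comparisons per partition:
1135 + 1134 + ... + 1 + 0
= 1136 * (1136 - 1) / 2
= 1136 * 1135 / 2
= 644680


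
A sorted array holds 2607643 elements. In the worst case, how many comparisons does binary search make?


Halving sequence: 2607643 -> 1303821 -> 651910 -> 325955 -> 162977 -> 81488 -> 40744 -> 20372 -> 10186 -> 5093 -> 2546 -> 1273 -> 636 -> 318 -> 159 -> 79 -> 39 -> 19 -> 9 -> 4 -> 2 -> 1
Number of halvings = 21
Max comparisons = 21 + 1 = 22


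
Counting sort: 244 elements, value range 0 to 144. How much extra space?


n = 244 (output array)
k = 145 (count array for 145 distinct values)
Extra space = 244 + 145 = 389


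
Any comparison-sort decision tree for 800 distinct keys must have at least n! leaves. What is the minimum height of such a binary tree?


A binary decision tree of height h has at most 2^h leaves and needs at least n! of them, so h >= ceil(log2(n!)).
800! is far too large to multiply out, so use Stirling's series:
  ln(n!) ~ n ln n - n + (1/2) ln(2 pi n) + 1/(12n)  (error below 1/(360 n^3), negligible here)
  ln(800) = 6.6846117
  n ln n = 800 * 6.6846117 = 5347.6894
  (1/2) ln(2 pi * 800) = (1/2) ln(5026.5482) = 4.2612
  1/(12*800) = 0.0001
  ln(800!) ~ 5347.6894 - 800 + 4.2612 + 0.0001 = 4551.9507
Convert to base 2: log2(800!) = 4551.9507 / ln 2 = 4551.9507 / 0.69314718 = 6567.0767
ceil(6567.0767) = 6568


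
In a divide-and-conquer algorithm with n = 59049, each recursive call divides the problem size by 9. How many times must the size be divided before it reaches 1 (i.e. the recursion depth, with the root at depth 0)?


Number of divisions = log_9(59049)
Sizes: 59049 -> 6561 -> 729 -> 81 -> 9 -> 1 (5 divisions)
Recursion depth = 5


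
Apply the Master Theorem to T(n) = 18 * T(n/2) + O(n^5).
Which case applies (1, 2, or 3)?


The Master Theorem: T(n) = a*T(n/b) + O(n^c)
  a = 18, b = 2, c = 5
log_b(a) = log_2(18) ~ 4.17
Compare b^c with a: 2^5 = 32 > 18, so c > log_b(a).
Since c > log_b(a), Case 3 applies.
T(n) = O(n^5)
Master Theorem case = 3


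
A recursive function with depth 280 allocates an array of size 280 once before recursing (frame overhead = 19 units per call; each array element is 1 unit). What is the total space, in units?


Array allocation: 280 units (allocated once)
Stack frames: 280 deep * 19 per frame = 5320 units
Total = 280 + 5320 = 5600


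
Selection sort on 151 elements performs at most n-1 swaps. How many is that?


Each of the 150 passes places one element in its final position.
Pass 1: swap minimum into position 0
Pass 2: swap minimum of remaining into position 1
...
Pass 150: last two elements, one swap
Maximum swaps = 151 - 1 = 150


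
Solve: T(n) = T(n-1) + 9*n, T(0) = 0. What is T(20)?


Expanding the recurrence:
T(20) = T(19) + 9*20
       = T(18) + 9*19 + 9*20
       ...
       = T(0) + 9*(1 + 2 + ... + 20)
       = 0 + 9 * 20*21/2
       = 0 + 9 * 210
       = 0 + 1890 = 1890


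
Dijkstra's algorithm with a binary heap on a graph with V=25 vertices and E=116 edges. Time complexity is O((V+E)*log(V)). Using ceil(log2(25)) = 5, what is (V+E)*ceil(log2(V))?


Dijkstra with a binary heap: each vertex is extracted once, each edge may relax once.
Each heap operation costs O(log V).
V + E = 25 + 116 = 141
ceil(log2(25)) = 5 (since 2^4 = 16 < 25 <= 32 = 2^5)
Total heap work = (V+E) * ceil(log2(V)) = 141 * 5 = 705


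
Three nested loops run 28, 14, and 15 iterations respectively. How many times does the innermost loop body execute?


Loop 1 (outermost): 28 iterations
Loop 2 (middle): 14 iterations per outer
Loop 3 (innermost): 15 iterations per middle
Total = 28 * 14 * 15 = 5880


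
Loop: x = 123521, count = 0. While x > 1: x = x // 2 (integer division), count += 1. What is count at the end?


The variable x halves each step:
x = 123521 -> 61760 -> 30880 -> 15440 -> 7720 -> 3860 -> 1930 -> 965 -> 482 -> 241 -> 120 -> 60 -> 30 -> 15 -> 7 -> 3 -> 1
Number of halvings = floor(log2(123521)) = 16


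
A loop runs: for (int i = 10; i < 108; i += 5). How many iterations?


Loop starts at i = 10, increments by 5, stops when i >= 108.
Number of iterations = ceil((108 - 10) / 5)
= ceil(98 / 5)
= 20


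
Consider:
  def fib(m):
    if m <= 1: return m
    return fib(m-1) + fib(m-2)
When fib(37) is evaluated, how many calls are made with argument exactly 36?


Let N(m) = number of times fib(m) is called while evaluating fib(37).
N(37) = 1 (the initial call).
N(36) = 1 (only fib(37) calls it).
For 1 <= m <= 35: fib(m) is called by fib(m+1) and fib(m+2), so
  N(m) = N(m+1) + N(m+2).
fib(0) is called only by fib(2), so N(0) = N(2).
Walk down from m=37:
  N(37)=1, N(36)=1
N(36) = 1


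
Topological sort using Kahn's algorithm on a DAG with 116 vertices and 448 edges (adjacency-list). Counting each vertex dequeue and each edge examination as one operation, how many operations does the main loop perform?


Kahn's algorithm:
  1. Compute in-degrees: O(V + E)
  2. Process queue: each vertex dequeued once (O(V))
     each edge examined once (O(E))
Total = V + E = 116 + 448 = 564


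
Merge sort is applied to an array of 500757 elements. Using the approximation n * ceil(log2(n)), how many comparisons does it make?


Merge sort divides the array into halves recursively.
Number of levels = ceil(log2(500757)) = 19
At each level, approximately n = 500757 comparisons are needed for merging.
Total comparisons ~ n * ceil(log2(n)) = 500757 * 19 = 9514383


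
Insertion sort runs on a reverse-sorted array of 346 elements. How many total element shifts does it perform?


Sum of shifts = 1 + 2 + 3 + ... + 345
= 346 * 345 / 2
= 119370 / 2
= 59685


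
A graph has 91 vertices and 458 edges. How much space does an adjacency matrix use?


Adjacency matrix: V x V grid of entries
Space = V^2 = 91^2 = 91 * 91 = 8281


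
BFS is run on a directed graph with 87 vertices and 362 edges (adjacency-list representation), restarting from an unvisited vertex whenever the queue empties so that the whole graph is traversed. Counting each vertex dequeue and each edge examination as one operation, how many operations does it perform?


A full BFS traversal dequeues each vertex exactly once and examines each directed edge exactly once.
V = 87 (vertex processing cost)
E = 362 (edge examination cost)
Total operations proportional to V + E = 87 + 362 = 449


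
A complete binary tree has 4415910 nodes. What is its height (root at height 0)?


In a complete binary tree, level k holds nodes 2^k .. 2^(k+1)-1 (1-indexed).
Height = floor(log2(n)) = floor(log2(4415910)) = 22
Check: 2^22 = 4194304 <= 4415910 < 8388608 = 2^23


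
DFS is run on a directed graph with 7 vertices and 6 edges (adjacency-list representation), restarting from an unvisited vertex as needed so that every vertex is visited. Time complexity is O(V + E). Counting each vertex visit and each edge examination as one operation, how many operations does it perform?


A full DFS traversal processes each vertex exactly once (push/pop on stack).
Each directed edge is examined once.
V = 7, E = 6
V + E = 13


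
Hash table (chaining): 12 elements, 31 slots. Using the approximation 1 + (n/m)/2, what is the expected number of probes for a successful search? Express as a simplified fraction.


Computing expected probes:
alpha = 12/31
= 1 + alpha/2
= 1 + 12/(2*31)
= (2*31 + 12) / (2*31)
= 74/62 = 37/31


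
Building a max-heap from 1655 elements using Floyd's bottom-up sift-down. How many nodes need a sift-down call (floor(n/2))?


In a heap of 1655 elements (0-indexed array):
  Last element index: 1654
  Parent of last element: floor((1654 - 1) / 2) = 826
  Internal nodes: indices 0 to 826
  Count = floor(1655/2) = 827


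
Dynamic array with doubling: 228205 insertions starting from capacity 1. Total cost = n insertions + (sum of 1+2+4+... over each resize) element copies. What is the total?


n = 228205
Insertion costs: 228205
Resizes copy 1, 2, 4, ... up to the largest power of 2 that is <= n-1 = 228204, i.e. 131072.
Copy costs = 1 + 2 + 4 + 8 + 16 + 32 + 64 + 128 + 256 + 512 + 1024 + 2048 + 4096 + 8192 + 16384 + 32768 + 65536 + 131072 = 262143
Total = 228205 + 262143 = 490348


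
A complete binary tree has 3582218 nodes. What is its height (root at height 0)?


In a complete binary tree, level k holds nodes 2^k .. 2^(k+1)-1 (1-indexed).
Height = floor(log2(n)) = floor(log2(3582218)) = 21
Check: 2^21 = 2097152 <= 3582218 < 4194304 = 2^22


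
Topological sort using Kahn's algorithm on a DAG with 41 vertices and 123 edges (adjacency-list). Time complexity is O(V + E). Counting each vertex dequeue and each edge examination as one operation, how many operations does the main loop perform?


Kahn's algorithm:
  1. Compute in-degrees: O(V + E)
  2. Process queue: each vertex dequeued once (O(V))
     each edge examined once (O(E))
Total = V + E = 41 + 123 = 164


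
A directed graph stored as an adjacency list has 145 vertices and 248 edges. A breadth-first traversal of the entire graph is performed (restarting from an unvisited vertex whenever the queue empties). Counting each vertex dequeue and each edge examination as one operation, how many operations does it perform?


A full BFS traversal dequeues each vertex once and examines each edge once.
Vertex visits: 145
Edge visits: 248
V + E = 145 + 248 = 393


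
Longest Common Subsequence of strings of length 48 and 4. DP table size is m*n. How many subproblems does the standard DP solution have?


DP table indexed by positions in both strings.
First string: 48 positions
Second string: 4 positions
Total = 48 * 4 = 192


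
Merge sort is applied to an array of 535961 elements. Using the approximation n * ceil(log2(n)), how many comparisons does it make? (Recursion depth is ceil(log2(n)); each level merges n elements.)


Merge sort divides the array into halves recursively.
Number of levels = ceil(log2(535961)) = 20
At each level, approximately n = 535961 comparisons are needed for merging.
Total comparisons ~ n * ceil(log2(n)) = 535961 * 20 = 10719220


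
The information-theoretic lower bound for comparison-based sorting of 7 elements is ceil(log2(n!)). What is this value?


A binary decision tree of height h has at most 2^h leaves and needs at least n! of them, so h >= ceil(log2(n!)).
Compute 7! as a running product:
  x2 = 2, x3 = 6, x4 = 24, x5 = 120
  x6 = 720, x7 = 5040
7! = 5040
Bracket between powers of 2:
  2^12 = 4096 < 5040 <= 8192 = 2^13
So ceil(log2(7!)) = 13


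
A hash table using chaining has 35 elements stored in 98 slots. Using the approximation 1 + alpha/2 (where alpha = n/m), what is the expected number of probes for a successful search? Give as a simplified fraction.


Load factor alpha = n/m = 35/98
Expected probes = 1 + alpha/2 = 1 + 35/(2*98)
= 1 + 35/196
= 196/196 + 35/196
= 231/196
Simplify: 33/28


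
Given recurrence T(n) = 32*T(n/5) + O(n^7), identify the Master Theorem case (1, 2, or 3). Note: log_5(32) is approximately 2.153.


Master Theorem parameters: a=32, b=5, c=7
log_b(a) = 2.153
Compare b^c with a: 5^7 = 78125 > 32, so c > log_b(a).
Comparing c=7 vs log_b(a)=2.153:
7 > 2.153 => Case 3
Result: T(n) = O(n^7)
Master Theorem case = 3


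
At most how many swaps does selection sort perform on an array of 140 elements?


Each of the 139 passes places one element in its final position.
Pass 1: swap minimum into position 0
Pass 2: swap minimum of remaining into position 1
...
Pass 139: last two elements, one swap
Maximum swaps = 140 - 1 = 139


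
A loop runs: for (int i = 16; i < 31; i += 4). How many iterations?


Loop starts at i = 16, increments by 4, stops when i >= 31.
Number of iterations = ceil((31 - 16) / 4)
= ceil(15 / 4)
= 4


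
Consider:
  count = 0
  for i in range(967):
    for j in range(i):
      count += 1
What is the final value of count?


For each i, the inner loop runs i times:
  i=0: inner runs 0 times
  i=1: inner runs 1 time
  i=2: inner runs 2 times
  i=3: inner runs 3 times
  i=4: inner runs 4 times
  i=5: inner runs 5 times
  i=6: inner runs 6 times
  i=7: inner runs 7 times
  ...
Total = 0 + 1 + 2 + ... + 966 = 967*(967-1)/2 = 467061


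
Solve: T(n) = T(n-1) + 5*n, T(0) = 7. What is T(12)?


Expanding the recurrence:
T(12) = T(11) + 5*12
       = T(10) + 5*11 + 5*12
       ...
       = T(0) + 5*(1 + 2 + ... + 12)
       = 7 + 5 * 12*13/2
       = 7 + 5 * 78
       = 7 + 390 = 397


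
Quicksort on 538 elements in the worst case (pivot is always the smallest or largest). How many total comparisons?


In the worst case, each partition step picks the worst pivot:
  Partition 1: 537 comparisons (n-1 elements to compare)
  Partition 2: 536 comparisons
  Partition 3: 535 comparisons
  Partition 4: 534 comparisons
  Partition 5: 533 comparisons
  ...
  Last partition: 0 comparisons
Total = (n-1) + (n-2) + ... + 1 + 0 = n*(n-1)/2
= 538*537/2 = 144453


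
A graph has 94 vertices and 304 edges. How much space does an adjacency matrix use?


Adjacency matrix: V x V grid of entries
Space = V^2 = 94^2 = 94 * 94 = 8836


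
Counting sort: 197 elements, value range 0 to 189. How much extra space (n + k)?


n = 197 (output array)
k = 190 (count array for 190 distinct values)
Extra space = 197 + 190 = 387


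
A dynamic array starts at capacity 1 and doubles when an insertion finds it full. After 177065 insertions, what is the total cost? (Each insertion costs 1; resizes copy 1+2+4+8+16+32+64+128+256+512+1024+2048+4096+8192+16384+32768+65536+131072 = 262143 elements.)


Insertion cost: 177065 (one per element)
Resizes occur just before inserting elements 2, 3, 5, 9, ...
Elements copied at each resize: 1 + 2 + 4 + 8 + 16 + 32 + 64 + 128 + 256 + 512 + 1024 + 2048 + 4096 + 8192 + 16384 + 32768 + 65536 + 131072
Sum of copies = 262143 (geometric series: 2^k - 1)
Total = 177065 + 262143 = 439208
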